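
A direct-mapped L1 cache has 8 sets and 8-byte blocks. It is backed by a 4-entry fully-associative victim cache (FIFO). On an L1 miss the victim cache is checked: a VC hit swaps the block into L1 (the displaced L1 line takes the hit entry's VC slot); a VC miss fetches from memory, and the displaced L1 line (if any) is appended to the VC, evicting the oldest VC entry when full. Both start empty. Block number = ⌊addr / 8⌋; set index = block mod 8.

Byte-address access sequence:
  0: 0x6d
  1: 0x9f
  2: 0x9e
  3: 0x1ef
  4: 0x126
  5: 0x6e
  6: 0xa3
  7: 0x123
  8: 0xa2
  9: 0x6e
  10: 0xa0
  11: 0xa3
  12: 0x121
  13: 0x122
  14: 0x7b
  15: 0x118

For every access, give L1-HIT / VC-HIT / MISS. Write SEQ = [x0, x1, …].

SEQ = [MISS, MISS, L1-HIT, MISS, MISS, VC-HIT, MISS, VC-HIT, VC-HIT, L1-HIT, L1-HIT, L1-HIT, VC-HIT, L1-HIT, MISS, MISS]

0: 0x6d (blk 13, set 5) → MISS  vc=[]
1: 0x9f (blk 19, set 3) → MISS  vc=[]
2: 0x9e (blk 19, set 3) → L1-HIT  vc=[]
3: 0x1ef (blk 61, set 5) → MISS  vc=[13]
4: 0x126 (blk 36, set 4) → MISS  vc=[13]
5: 0x6e (blk 13, set 5) → VC-HIT  vc=[61]
6: 0xa3 (blk 20, set 4) → MISS  vc=[61, 36]
7: 0x123 (blk 36, set 4) → VC-HIT  vc=[61, 20]
8: 0xa2 (blk 20, set 4) → VC-HIT  vc=[61, 36]
9: 0x6e (blk 13, set 5) → L1-HIT  vc=[61, 36]
10: 0xa0 (blk 20, set 4) → L1-HIT  vc=[61, 36]
11: 0xa3 (blk 20, set 4) → L1-HIT  vc=[61, 36]
12: 0x121 (blk 36, set 4) → VC-HIT  vc=[61, 20]
13: 0x122 (blk 36, set 4) → L1-HIT  vc=[61, 20]
14: 0x7b (blk 15, set 7) → MISS  vc=[61, 20]
15: 0x118 (blk 35, set 3) → MISS  vc=[61, 20, 19]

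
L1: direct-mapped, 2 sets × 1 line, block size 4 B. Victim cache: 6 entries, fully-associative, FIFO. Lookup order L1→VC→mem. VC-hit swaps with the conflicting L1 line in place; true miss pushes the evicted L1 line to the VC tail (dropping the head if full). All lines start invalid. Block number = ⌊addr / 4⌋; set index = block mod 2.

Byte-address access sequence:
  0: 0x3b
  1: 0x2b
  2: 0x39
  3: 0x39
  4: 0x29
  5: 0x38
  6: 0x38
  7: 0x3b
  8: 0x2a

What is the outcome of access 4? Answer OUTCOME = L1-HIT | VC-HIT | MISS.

OUTCOME = VC-HIT

0: 0x3b (blk 14, set 0) → MISS  vc=[]
1: 0x2b (blk 10, set 0) → MISS  vc=[14]
2: 0x39 (blk 14, set 0) → VC-HIT  vc=[10]
3: 0x39 (blk 14, set 0) → L1-HIT  vc=[10]
4: 0x29 (blk 10, set 0) → VC-HIT  vc=[14]
5: 0x38 (blk 14, set 0) → VC-HIT  vc=[10]
6: 0x38 (blk 14, set 0) → L1-HIT  vc=[10]
7: 0x3b (blk 14, set 0) → L1-HIT  vc=[10]
8: 0x2a (blk 10, set 0) → VC-HIT  vc=[14]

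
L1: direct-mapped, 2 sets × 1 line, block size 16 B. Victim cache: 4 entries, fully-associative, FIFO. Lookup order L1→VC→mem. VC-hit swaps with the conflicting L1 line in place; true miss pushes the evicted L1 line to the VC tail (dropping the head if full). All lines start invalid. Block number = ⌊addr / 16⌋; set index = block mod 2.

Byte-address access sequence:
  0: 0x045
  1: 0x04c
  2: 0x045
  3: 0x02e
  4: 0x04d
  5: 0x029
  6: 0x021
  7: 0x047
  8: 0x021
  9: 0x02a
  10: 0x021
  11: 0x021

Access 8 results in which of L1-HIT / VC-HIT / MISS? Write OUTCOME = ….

0: 0x45 (blk 4, set 0) → MISS  vc=[]
1: 0x4c (blk 4, set 0) → L1-HIT  vc=[]
2: 0x45 (blk 4, set 0) → L1-HIT  vc=[]
3: 0x2e (blk 2, set 0) → MISS  vc=[4]
4: 0x4d (blk 4, set 0) → VC-HIT  vc=[2]
5: 0x29 (blk 2, set 0) → VC-HIT  vc=[4]
6: 0x21 (blk 2, set 0) → L1-HIT  vc=[4]
7: 0x47 (blk 4, set 0) → VC-HIT  vc=[2]
8: 0x21 (blk 2, set 0) → VC-HIT  vc=[4]
9: 0x2a (blk 2, set 0) → L1-HIT  vc=[4]
10: 0x21 (blk 2, set 0) → L1-HIT  vc=[4]
11: 0x21 (blk 2, set 0) → L1-HIT  vc=[4]

OUTCOME = VC-HIT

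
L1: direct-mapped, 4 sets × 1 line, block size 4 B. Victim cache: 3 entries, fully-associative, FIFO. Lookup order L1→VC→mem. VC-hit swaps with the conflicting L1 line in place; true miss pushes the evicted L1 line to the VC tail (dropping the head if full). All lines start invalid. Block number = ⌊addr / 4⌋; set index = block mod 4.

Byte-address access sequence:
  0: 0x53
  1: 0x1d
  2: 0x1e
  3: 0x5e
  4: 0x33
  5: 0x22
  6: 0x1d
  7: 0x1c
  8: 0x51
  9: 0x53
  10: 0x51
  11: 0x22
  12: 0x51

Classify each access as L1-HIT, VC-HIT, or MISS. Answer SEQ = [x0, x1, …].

#0 0x53→b20/s0 MISS; vc=[]
#1 0x1d→b7/s3 MISS; vc=[]
#2 0x1e→b7/s3 L1-HIT; vc=[]
#3 0x5e→b23/s3 MISS; vc=[7]
#4 0x33→b12/s0 MISS; vc=[7,20]
#5 0x22→b8/s0 MISS; vc=[7,20,12]
#6 0x1d→b7/s3 VC-HIT; vc=[23,20,12]
#7 0x1c→b7/s3 L1-HIT; vc=[23,20,12]
#8 0x51→b20/s0 VC-HIT; vc=[23,8,12]
#9 0x53→b20/s0 L1-HIT; vc=[23,8,12]
#10 0x51→b20/s0 L1-HIT; vc=[23,8,12]
#11 0x22→b8/s0 VC-HIT; vc=[23,20,12]
#12 0x51→b20/s0 VC-HIT; vc=[23,8,12]

SEQ = [MISS, MISS, L1-HIT, MISS, MISS, MISS, VC-HIT, L1-HIT, VC-HIT, L1-HIT, L1-HIT, VC-HIT, VC-HIT]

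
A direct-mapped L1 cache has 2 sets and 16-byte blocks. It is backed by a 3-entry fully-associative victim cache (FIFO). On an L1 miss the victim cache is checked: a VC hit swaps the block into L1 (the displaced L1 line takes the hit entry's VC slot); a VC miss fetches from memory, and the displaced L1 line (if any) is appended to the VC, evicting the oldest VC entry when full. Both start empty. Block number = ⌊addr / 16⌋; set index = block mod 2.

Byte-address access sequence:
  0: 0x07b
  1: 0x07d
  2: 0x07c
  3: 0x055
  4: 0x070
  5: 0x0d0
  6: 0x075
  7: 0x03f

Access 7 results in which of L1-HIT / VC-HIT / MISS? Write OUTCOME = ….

0: 0x7b (blk 7, set 1) → MISS  vc=[]
1: 0x7d (blk 7, set 1) → L1-HIT  vc=[]
2: 0x7c (blk 7, set 1) → L1-HIT  vc=[]
3: 0x55 (blk 5, set 1) → MISS  vc=[7]
4: 0x70 (blk 7, set 1) → VC-HIT  vc=[5]
5: 0xd0 (blk 13, set 1) → MISS  vc=[5, 7]
6: 0x75 (blk 7, set 1) → VC-HIT  vc=[5, 13]
7: 0x3f (blk 3, set 1) → MISS  vc=[5, 13, 7]

OUTCOME = MISS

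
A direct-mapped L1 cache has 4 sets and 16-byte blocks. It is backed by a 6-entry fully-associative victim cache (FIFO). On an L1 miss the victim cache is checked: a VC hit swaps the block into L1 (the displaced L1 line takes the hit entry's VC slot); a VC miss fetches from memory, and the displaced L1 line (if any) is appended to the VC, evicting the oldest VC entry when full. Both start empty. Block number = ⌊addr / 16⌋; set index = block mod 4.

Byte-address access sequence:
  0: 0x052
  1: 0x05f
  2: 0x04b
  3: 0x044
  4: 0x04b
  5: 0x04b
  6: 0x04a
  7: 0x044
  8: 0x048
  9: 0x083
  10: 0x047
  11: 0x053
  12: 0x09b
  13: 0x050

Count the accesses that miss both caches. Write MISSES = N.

  [0] addr=0x52 blk=5 s=1: MISS | VC []
  [1] addr=0x5f blk=5 s=1: L1-HIT | VC []
  [2] addr=0x4b blk=4 s=0: MISS | VC []
  [3] addr=0x44 blk=4 s=0: L1-HIT | VC []
  [4] addr=0x4b blk=4 s=0: L1-HIT | VC []
  [5] addr=0x4b blk=4 s=0: L1-HIT | VC []
  [6] addr=0x4a blk=4 s=0: L1-HIT | VC []
  [7] addr=0x44 blk=4 s=0: L1-HIT | VC []
  [8] addr=0x48 blk=4 s=0: L1-HIT | VC []
  [9] addr=0x83 blk=8 s=0: MISS | VC [4]
  [10] addr=0x47 blk=4 s=0: VC-HIT | VC [8]
  [11] addr=0x53 blk=5 s=1: L1-HIT | VC [8]
  [12] addr=0x9b blk=9 s=1: MISS | VC [8, 5]
  [13] addr=0x50 blk=5 s=1: VC-HIT | VC [8, 9]

MISSES = 4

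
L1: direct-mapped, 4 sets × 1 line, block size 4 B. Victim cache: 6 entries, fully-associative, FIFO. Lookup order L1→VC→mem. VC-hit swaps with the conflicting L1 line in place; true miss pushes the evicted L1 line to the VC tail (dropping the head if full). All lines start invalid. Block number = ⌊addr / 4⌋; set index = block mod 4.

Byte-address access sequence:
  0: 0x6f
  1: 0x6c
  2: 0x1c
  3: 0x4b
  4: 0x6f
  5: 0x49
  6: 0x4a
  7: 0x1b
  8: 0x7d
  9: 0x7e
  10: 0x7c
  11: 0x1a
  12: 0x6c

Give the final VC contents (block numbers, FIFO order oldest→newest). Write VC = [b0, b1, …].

#0 0x6f→b27/s3 MISS; vc=[]
#1 0x6c→b27/s3 L1-HIT; vc=[]
#2 0x1c→b7/s3 MISS; vc=[27]
#3 0x4b→b18/s2 MISS; vc=[27]
#4 0x6f→b27/s3 VC-HIT; vc=[7]
#5 0x49→b18/s2 L1-HIT; vc=[7]
#6 0x4a→b18/s2 L1-HIT; vc=[7]
#7 0x1b→b6/s2 MISS; vc=[7,18]
#8 0x7d→b31/s3 MISS; vc=[7,18,27]
#9 0x7e→b31/s3 L1-HIT; vc=[7,18,27]
#10 0x7c→b31/s3 L1-HIT; vc=[7,18,27]
#11 0x1a→b6/s2 L1-HIT; vc=[7,18,27]
#12 0x6c→b27/s3 VC-HIT; vc=[7,18,31]

VC = [7, 18, 31]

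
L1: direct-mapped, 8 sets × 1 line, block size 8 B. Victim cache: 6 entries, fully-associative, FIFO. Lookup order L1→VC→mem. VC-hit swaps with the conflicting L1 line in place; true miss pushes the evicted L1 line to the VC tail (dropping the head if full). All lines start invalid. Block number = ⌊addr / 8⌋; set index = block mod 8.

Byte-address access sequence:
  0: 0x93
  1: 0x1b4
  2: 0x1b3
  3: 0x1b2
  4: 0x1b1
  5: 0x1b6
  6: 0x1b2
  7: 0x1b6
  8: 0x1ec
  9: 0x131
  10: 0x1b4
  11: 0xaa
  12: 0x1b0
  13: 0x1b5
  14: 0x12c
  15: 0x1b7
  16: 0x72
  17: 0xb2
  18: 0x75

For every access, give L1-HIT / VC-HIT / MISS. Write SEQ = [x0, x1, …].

SEQ = [MISS, MISS, L1-HIT, L1-HIT, L1-HIT, L1-HIT, L1-HIT, L1-HIT, MISS, MISS, VC-HIT, MISS, L1-HIT, L1-HIT, MISS, L1-HIT, MISS, MISS, VC-HIT]

#0 0x93→b18/s2 MISS; vc=[]
#1 0x1b4→b54/s6 MISS; vc=[]
#2 0x1b3→b54/s6 L1-HIT; vc=[]
#3 0x1b2→b54/s6 L1-HIT; vc=[]
#4 0x1b1→b54/s6 L1-HIT; vc=[]
#5 0x1b6→b54/s6 L1-HIT; vc=[]
#6 0x1b2→b54/s6 L1-HIT; vc=[]
#7 0x1b6→b54/s6 L1-HIT; vc=[]
#8 0x1ec→b61/s5 MISS; vc=[]
#9 0x131→b38/s6 MISS; vc=[54]
#10 0x1b4→b54/s6 VC-HIT; vc=[38]
#11 0xaa→b21/s5 MISS; vc=[38,61]
#12 0x1b0→b54/s6 L1-HIT; vc=[38,61]
#13 0x1b5→b54/s6 L1-HIT; vc=[38,61]
#14 0x12c→b37/s5 MISS; vc=[38,61,21]
#15 0x1b7→b54/s6 L1-HIT; vc=[38,61,21]
#16 0x72→b14/s6 MISS; vc=[38,61,21,54]
#17 0xb2→b22/s6 MISS; vc=[38,61,21,54,14]
#18 0x75→b14/s6 VC-HIT; vc=[38,61,21,54,22]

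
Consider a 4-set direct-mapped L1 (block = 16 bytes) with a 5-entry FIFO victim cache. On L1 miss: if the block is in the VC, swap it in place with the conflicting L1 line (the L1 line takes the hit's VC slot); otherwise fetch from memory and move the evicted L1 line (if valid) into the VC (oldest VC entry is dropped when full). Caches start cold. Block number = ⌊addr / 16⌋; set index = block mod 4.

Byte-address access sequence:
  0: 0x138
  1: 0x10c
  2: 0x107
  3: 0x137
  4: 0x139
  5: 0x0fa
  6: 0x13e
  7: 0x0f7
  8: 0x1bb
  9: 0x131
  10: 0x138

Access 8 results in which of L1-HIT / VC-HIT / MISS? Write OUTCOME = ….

OUTCOME = MISS

0: 0x138 (blk 19, set 3) → MISS  vc=[]
1: 0x10c (blk 16, set 0) → MISS  vc=[]
2: 0x107 (blk 16, set 0) → L1-HIT  vc=[]
3: 0x137 (blk 19, set 3) → L1-HIT  vc=[]
4: 0x139 (blk 19, set 3) → L1-HIT  vc=[]
5: 0xfa (blk 15, set 3) → MISS  vc=[19]
6: 0x13e (blk 19, set 3) → VC-HIT  vc=[15]
7: 0xf7 (blk 15, set 3) → VC-HIT  vc=[19]
8: 0x1bb (blk 27, set 3) → MISS  vc=[19, 15]
9: 0x131 (blk 19, set 3) → VC-HIT  vc=[27, 15]
10: 0x138 (blk 19, set 3) → L1-HIT  vc=[27, 15]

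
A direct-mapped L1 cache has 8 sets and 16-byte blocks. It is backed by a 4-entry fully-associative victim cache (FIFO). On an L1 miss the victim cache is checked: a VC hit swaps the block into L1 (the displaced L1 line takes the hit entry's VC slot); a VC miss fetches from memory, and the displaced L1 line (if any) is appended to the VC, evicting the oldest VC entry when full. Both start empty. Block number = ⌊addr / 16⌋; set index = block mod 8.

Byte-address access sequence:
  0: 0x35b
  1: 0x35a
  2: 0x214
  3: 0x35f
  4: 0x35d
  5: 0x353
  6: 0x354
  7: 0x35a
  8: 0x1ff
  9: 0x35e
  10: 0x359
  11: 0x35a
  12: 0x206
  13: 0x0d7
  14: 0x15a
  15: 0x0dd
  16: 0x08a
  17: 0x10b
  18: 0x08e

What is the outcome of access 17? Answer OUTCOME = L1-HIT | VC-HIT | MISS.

0: 0x35b (blk 53, set 5) → MISS  vc=[]
1: 0x35a (blk 53, set 5) → L1-HIT  vc=[]
2: 0x214 (blk 33, set 1) → MISS  vc=[]
3: 0x35f (blk 53, set 5) → L1-HIT  vc=[]
4: 0x35d (blk 53, set 5) → L1-HIT  vc=[]
5: 0x353 (blk 53, set 5) → L1-HIT  vc=[]
6: 0x354 (blk 53, set 5) → L1-HIT  vc=[]
7: 0x35a (blk 53, set 5) → L1-HIT  vc=[]
8: 0x1ff (blk 31, set 7) → MISS  vc=[]
9: 0x35e (blk 53, set 5) → L1-HIT  vc=[]
10: 0x359 (blk 53, set 5) → L1-HIT  vc=[]
11: 0x35a (blk 53, set 5) → L1-HIT  vc=[]
12: 0x206 (blk 32, set 0) → MISS  vc=[]
13: 0xd7 (blk 13, set 5) → MISS  vc=[53]
14: 0x15a (blk 21, set 5) → MISS  vc=[53, 13]
15: 0xdd (blk 13, set 5) → VC-HIT  vc=[53, 21]
16: 0x8a (blk 8, set 0) → MISS  vc=[53, 21, 32]
17: 0x10b (blk 16, set 0) → MISS  vc=[53, 21, 32, 8]
18: 0x8e (blk 8, set 0) → VC-HIT  vc=[53, 21, 32, 16]

OUTCOME = MISS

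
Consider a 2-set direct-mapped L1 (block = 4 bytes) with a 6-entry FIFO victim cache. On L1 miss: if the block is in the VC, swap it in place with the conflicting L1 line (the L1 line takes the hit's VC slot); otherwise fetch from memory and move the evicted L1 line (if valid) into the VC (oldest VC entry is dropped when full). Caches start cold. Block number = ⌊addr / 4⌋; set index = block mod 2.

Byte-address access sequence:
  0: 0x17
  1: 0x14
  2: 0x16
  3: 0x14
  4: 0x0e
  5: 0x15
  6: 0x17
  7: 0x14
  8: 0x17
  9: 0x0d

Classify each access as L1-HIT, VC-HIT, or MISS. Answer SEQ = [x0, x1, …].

#0 0x17→b5/s1 MISS; vc=[]
#1 0x14→b5/s1 L1-HIT; vc=[]
#2 0x16→b5/s1 L1-HIT; vc=[]
#3 0x14→b5/s1 L1-HIT; vc=[]
#4 0xe→b3/s1 MISS; vc=[5]
#5 0x15→b5/s1 VC-HIT; vc=[3]
#6 0x17→b5/s1 L1-HIT; vc=[3]
#7 0x14→b5/s1 L1-HIT; vc=[3]
#8 0x17→b5/s1 L1-HIT; vc=[3]
#9 0xd→b3/s1 VC-HIT; vc=[5]

SEQ = [MISS, L1-HIT, L1-HIT, L1-HIT, MISS, VC-HIT, L1-HIT, L1-HIT, L1-HIT, VC-HIT]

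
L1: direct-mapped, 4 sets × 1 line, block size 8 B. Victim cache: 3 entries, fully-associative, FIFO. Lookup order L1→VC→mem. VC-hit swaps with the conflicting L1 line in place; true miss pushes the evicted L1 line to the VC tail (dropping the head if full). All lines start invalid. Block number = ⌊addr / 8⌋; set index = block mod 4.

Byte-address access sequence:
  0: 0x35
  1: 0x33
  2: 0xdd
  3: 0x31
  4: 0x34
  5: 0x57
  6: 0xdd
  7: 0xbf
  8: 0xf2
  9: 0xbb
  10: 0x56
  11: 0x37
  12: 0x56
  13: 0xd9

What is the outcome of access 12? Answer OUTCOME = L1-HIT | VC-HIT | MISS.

OUTCOME = VC-HIT

  [0] addr=0x35 blk=6 s=2: MISS | VC []
  [1] addr=0x33 blk=6 s=2: L1-HIT | VC []
  [2] addr=0xdd blk=27 s=3: MISS | VC []
  [3] addr=0x31 blk=6 s=2: L1-HIT | VC []
  [4] addr=0x34 blk=6 s=2: L1-HIT | VC []
  [5] addr=0x57 blk=10 s=2: MISS | VC [6]
  [6] addr=0xdd blk=27 s=3: L1-HIT | VC [6]
  [7] addr=0xbf blk=23 s=3: MISS | VC [6, 27]
  [8] addr=0xf2 blk=30 s=2: MISS | VC [6, 27, 10]
  [9] addr=0xbb blk=23 s=3: L1-HIT | VC [6, 27, 10]
  [10] addr=0x56 blk=10 s=2: VC-HIT | VC [6, 27, 30]
  [11] addr=0x37 blk=6 s=2: VC-HIT | VC [10, 27, 30]
  [12] addr=0x56 blk=10 s=2: VC-HIT | VC [6, 27, 30]
  [13] addr=0xd9 blk=27 s=3: VC-HIT | VC [6, 23, 30]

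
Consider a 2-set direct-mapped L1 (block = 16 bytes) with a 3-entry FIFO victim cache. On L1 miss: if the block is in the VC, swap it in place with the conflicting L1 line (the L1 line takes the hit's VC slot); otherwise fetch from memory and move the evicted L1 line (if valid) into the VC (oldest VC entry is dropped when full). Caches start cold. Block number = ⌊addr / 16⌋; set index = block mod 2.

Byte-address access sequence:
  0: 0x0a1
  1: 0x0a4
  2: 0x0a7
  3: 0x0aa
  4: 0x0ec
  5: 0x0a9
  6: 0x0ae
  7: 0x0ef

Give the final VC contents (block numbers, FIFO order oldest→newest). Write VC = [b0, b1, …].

0: 0xa1 (blk 10, set 0) → MISS  vc=[]
1: 0xa4 (blk 10, set 0) → L1-HIT  vc=[]
2: 0xa7 (blk 10, set 0) → L1-HIT  vc=[]
3: 0xaa (blk 10, set 0) → L1-HIT  vc=[]
4: 0xec (blk 14, set 0) → MISS  vc=[10]
5: 0xa9 (blk 10, set 0) → VC-HIT  vc=[14]
6: 0xae (blk 10, set 0) → L1-HIT  vc=[14]
7: 0xef (blk 14, set 0) → VC-HIT  vc=[10]

VC = [10]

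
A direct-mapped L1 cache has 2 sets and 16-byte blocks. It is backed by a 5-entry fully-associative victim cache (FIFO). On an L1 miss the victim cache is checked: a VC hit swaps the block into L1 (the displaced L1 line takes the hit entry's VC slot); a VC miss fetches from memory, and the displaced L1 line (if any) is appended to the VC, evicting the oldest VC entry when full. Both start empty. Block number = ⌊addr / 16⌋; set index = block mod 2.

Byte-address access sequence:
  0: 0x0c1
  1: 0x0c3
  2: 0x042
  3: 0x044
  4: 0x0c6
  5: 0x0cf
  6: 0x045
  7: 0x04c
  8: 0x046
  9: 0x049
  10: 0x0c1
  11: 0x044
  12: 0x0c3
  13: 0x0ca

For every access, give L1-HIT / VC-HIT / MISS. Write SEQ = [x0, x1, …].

SEQ = [MISS, L1-HIT, MISS, L1-HIT, VC-HIT, L1-HIT, VC-HIT, L1-HIT, L1-HIT, L1-HIT, VC-HIT, VC-HIT, VC-HIT, L1-HIT]

0: 0xc1 (blk 12, set 0) → MISS  vc=[]
1: 0xc3 (blk 12, set 0) → L1-HIT  vc=[]
2: 0x42 (blk 4, set 0) → MISS  vc=[12]
3: 0x44 (blk 4, set 0) → L1-HIT  vc=[12]
4: 0xc6 (blk 12, set 0) → VC-HIT  vc=[4]
5: 0xcf (blk 12, set 0) → L1-HIT  vc=[4]
6: 0x45 (blk 4, set 0) → VC-HIT  vc=[12]
7: 0x4c (blk 4, set 0) → L1-HIT  vc=[12]
8: 0x46 (blk 4, set 0) → L1-HIT  vc=[12]
9: 0x49 (blk 4, set 0) → L1-HIT  vc=[12]
10: 0xc1 (blk 12, set 0) → VC-HIT  vc=[4]
11: 0x44 (blk 4, set 0) → VC-HIT  vc=[12]
12: 0xc3 (blk 12, set 0) → VC-HIT  vc=[4]
13: 0xca (blk 12, set 0) → L1-HIT  vc=[4]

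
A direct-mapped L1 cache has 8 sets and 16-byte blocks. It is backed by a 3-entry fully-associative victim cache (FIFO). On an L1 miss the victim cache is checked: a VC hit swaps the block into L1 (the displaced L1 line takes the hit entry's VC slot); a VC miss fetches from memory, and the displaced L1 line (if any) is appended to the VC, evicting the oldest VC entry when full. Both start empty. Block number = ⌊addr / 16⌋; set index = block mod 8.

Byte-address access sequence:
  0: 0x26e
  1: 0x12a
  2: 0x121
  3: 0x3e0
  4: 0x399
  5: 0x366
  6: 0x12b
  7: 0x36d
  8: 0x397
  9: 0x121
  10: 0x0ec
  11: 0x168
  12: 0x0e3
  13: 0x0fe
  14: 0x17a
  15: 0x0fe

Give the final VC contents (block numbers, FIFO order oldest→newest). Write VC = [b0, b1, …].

0: 0x26e (blk 38, set 6) → MISS  vc=[]
1: 0x12a (blk 18, set 2) → MISS  vc=[]
2: 0x121 (blk 18, set 2) → L1-HIT  vc=[]
3: 0x3e0 (blk 62, set 6) → MISS  vc=[38]
4: 0x399 (blk 57, set 1) → MISS  vc=[38]
5: 0x366 (blk 54, set 6) → MISS  vc=[38, 62]
6: 0x12b (blk 18, set 2) → L1-HIT  vc=[38, 62]
7: 0x36d (blk 54, set 6) → L1-HIT  vc=[38, 62]
8: 0x397 (blk 57, set 1) → L1-HIT  vc=[38, 62]
9: 0x121 (blk 18, set 2) → L1-HIT  vc=[38, 62]
10: 0xec (blk 14, set 6) → MISS  vc=[38, 62, 54]
11: 0x168 (blk 22, set 6) → MISS  vc=[62, 54, 14]
12: 0xe3 (blk 14, set 6) → VC-HIT  vc=[62, 54, 22]
13: 0xfe (blk 15, set 7) → MISS  vc=[62, 54, 22]
14: 0x17a (blk 23, set 7) → MISS  vc=[54, 22, 15]
15: 0xfe (blk 15, set 7) → VC-HIT  vc=[54, 22, 23]

VC = [54, 22, 23]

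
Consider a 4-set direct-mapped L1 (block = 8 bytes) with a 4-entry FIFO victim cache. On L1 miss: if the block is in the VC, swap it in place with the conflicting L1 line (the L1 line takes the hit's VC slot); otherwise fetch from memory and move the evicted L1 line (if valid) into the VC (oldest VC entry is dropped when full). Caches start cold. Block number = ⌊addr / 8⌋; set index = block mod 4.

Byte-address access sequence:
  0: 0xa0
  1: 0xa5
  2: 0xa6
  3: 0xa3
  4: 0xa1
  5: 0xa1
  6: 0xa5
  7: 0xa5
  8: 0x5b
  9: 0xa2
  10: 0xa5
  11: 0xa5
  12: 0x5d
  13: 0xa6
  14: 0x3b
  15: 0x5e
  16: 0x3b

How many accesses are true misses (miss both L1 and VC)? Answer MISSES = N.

MISSES = 3

0: 0xa0 (blk 20, set 0) → MISS  vc=[]
1: 0xa5 (blk 20, set 0) → L1-HIT  vc=[]
2: 0xa6 (blk 20, set 0) → L1-HIT  vc=[]
3: 0xa3 (blk 20, set 0) → L1-HIT  vc=[]
4: 0xa1 (blk 20, set 0) → L1-HIT  vc=[]
5: 0xa1 (blk 20, set 0) → L1-HIT  vc=[]
6: 0xa5 (blk 20, set 0) → L1-HIT  vc=[]
7: 0xa5 (blk 20, set 0) → L1-HIT  vc=[]
8: 0x5b (blk 11, set 3) → MISS  vc=[]
9: 0xa2 (blk 20, set 0) → L1-HIT  vc=[]
10: 0xa5 (blk 20, set 0) → L1-HIT  vc=[]
11: 0xa5 (blk 20, set 0) → L1-HIT  vc=[]
12: 0x5d (blk 11, set 3) → L1-HIT  vc=[]
13: 0xa6 (blk 20, set 0) → L1-HIT  vc=[]
14: 0x3b (blk 7, set 3) → MISS  vc=[11]
15: 0x5e (blk 11, set 3) → VC-HIT  vc=[7]
16: 0x3b (blk 7, set 3) → VC-HIT  vc=[11]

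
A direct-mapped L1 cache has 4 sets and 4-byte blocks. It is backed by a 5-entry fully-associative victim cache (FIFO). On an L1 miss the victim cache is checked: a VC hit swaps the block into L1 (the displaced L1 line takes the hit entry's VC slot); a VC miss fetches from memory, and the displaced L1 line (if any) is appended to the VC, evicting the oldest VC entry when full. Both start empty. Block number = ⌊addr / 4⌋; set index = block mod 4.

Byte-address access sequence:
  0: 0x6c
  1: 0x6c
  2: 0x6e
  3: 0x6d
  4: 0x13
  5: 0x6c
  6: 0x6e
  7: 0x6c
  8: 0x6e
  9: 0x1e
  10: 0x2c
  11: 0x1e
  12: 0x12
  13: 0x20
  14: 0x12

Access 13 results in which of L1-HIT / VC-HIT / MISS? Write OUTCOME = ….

OUTCOME = MISS

  [0] addr=0x6c blk=27 s=3: MISS | VC []
  [1] addr=0x6c blk=27 s=3: L1-HIT | VC []
  [2] addr=0x6e blk=27 s=3: L1-HIT | VC []
  [3] addr=0x6d blk=27 s=3: L1-HIT | VC []
  [4] addr=0x13 blk=4 s=0: MISS | VC []
  [5] addr=0x6c blk=27 s=3: L1-HIT | VC []
  [6] addr=0x6e blk=27 s=3: L1-HIT | VC []
  [7] addr=0x6c blk=27 s=3: L1-HIT | VC []
  [8] addr=0x6e blk=27 s=3: L1-HIT | VC []
  [9] addr=0x1e blk=7 s=3: MISS | VC [27]
  [10] addr=0x2c blk=11 s=3: MISS | VC [27, 7]
  [11] addr=0x1e blk=7 s=3: VC-HIT | VC [27, 11]
  [12] addr=0x12 blk=4 s=0: L1-HIT | VC [27, 11]
  [13] addr=0x20 blk=8 s=0: MISS | VC [27, 11, 4]
  [14] addr=0x12 blk=4 s=0: VC-HIT | VC [27, 11, 8]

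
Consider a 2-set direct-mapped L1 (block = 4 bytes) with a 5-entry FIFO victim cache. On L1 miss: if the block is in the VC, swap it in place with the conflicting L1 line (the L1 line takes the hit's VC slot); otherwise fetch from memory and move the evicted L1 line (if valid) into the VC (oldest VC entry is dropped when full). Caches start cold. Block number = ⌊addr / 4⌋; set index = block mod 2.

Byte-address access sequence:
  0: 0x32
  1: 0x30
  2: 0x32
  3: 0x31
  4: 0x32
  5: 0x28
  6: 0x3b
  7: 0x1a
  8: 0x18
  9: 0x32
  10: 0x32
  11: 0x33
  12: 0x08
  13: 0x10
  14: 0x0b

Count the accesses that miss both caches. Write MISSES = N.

MISSES = 6

  [0] addr=0x32 blk=12 s=0: MISS | VC []
  [1] addr=0x30 blk=12 s=0: L1-HIT | VC []
  [2] addr=0x32 blk=12 s=0: L1-HIT | VC []
  [3] addr=0x31 blk=12 s=0: L1-HIT | VC []
  [4] addr=0x32 blk=12 s=0: L1-HIT | VC []
  [5] addr=0x28 blk=10 s=0: MISS | VC [12]
  [6] addr=0x3b blk=14 s=0: MISS | VC [12, 10]
  [7] addr=0x1a blk=6 s=0: MISS | VC [12, 10, 14]
  [8] addr=0x18 blk=6 s=0: L1-HIT | VC [12, 10, 14]
  [9] addr=0x32 blk=12 s=0: VC-HIT | VC [6, 10, 14]
  [10] addr=0x32 blk=12 s=0: L1-HIT | VC [6, 10, 14]
  [11] addr=0x33 blk=12 s=0: L1-HIT | VC [6, 10, 14]
  [12] addr=0x8 blk=2 s=0: MISS | VC [6, 10, 14, 12]
  [13] addr=0x10 blk=4 s=0: MISS | VC [6, 10, 14, 12, 2]
  [14] addr=0xb blk=2 s=0: VC-HIT | VC [6, 10, 14, 12, 4]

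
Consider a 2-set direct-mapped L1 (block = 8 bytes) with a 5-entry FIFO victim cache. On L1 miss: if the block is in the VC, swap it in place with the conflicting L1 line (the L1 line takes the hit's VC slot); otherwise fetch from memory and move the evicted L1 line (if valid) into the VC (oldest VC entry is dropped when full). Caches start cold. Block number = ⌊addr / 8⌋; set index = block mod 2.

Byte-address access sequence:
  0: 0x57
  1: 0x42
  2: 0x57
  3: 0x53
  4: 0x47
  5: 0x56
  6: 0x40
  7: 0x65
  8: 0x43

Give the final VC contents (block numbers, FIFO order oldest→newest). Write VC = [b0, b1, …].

VC = [10, 12]

0: 0x57 (blk 10, set 0) → MISS  vc=[]
1: 0x42 (blk 8, set 0) → MISS  vc=[10]
2: 0x57 (blk 10, set 0) → VC-HIT  vc=[8]
3: 0x53 (blk 10, set 0) → L1-HIT  vc=[8]
4: 0x47 (blk 8, set 0) → VC-HIT  vc=[10]
5: 0x56 (blk 10, set 0) → VC-HIT  vc=[8]
6: 0x40 (blk 8, set 0) → VC-HIT  vc=[10]
7: 0x65 (blk 12, set 0) → MISS  vc=[10, 8]
8: 0x43 (blk 8, set 0) → VC-HIT  vc=[10, 12]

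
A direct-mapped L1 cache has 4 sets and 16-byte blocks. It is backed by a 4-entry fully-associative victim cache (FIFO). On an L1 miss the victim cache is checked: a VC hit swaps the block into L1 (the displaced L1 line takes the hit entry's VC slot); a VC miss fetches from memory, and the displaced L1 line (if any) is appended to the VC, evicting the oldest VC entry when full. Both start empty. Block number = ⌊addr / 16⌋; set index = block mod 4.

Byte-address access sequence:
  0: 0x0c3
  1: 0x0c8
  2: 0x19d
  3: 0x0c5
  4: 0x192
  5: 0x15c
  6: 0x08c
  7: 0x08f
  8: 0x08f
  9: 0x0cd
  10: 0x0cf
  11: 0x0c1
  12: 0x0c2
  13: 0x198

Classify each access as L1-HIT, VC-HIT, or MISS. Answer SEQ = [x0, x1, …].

  [0] addr=0xc3 blk=12 s=0: MISS | VC []
  [1] addr=0xc8 blk=12 s=0: L1-HIT | VC []
  [2] addr=0x19d blk=25 s=1: MISS | VC []
  [3] addr=0xc5 blk=12 s=0: L1-HIT | VC []
  [4] addr=0x192 blk=25 s=1: L1-HIT | VC []
  [5] addr=0x15c blk=21 s=1: MISS | VC [25]
  [6] addr=0x8c blk=8 s=0: MISS | VC [25, 12]
  [7] addr=0x8f blk=8 s=0: L1-HIT | VC [25, 12]
  [8] addr=0x8f blk=8 s=0: L1-HIT | VC [25, 12]
  [9] addr=0xcd blk=12 s=0: VC-HIT | VC [25, 8]
  [10] addr=0xcf blk=12 s=0: L1-HIT | VC [25, 8]
  [11] addr=0xc1 blk=12 s=0: L1-HIT | VC [25, 8]
  [12] addr=0xc2 blk=12 s=0: L1-HIT | VC [25, 8]
  [13] addr=0x198 blk=25 s=1: VC-HIT | VC [21, 8]

SEQ = [MISS, L1-HIT, MISS, L1-HIT, L1-HIT, MISS, MISS, L1-HIT, L1-HIT, VC-HIT, L1-HIT, L1-HIT, L1-HIT, VC-HIT]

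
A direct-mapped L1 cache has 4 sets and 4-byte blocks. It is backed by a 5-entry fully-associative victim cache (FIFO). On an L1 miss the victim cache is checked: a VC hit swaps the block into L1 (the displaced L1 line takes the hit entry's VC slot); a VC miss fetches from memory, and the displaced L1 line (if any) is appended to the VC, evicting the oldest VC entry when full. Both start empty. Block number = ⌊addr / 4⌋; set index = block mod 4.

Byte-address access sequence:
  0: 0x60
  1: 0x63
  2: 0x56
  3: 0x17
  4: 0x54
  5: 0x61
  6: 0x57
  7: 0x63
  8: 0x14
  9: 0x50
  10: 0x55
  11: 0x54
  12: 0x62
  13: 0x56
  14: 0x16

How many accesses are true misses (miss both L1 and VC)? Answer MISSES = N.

0: 0x60 (blk 24, set 0) → MISS  vc=[]
1: 0x63 (blk 24, set 0) → L1-HIT  vc=[]
2: 0x56 (blk 21, set 1) → MISS  vc=[]
3: 0x17 (blk 5, set 1) → MISS  vc=[21]
4: 0x54 (blk 21, set 1) → VC-HIT  vc=[5]
5: 0x61 (blk 24, set 0) → L1-HIT  vc=[5]
6: 0x57 (blk 21, set 1) → L1-HIT  vc=[5]
7: 0x63 (blk 24, set 0) → L1-HIT  vc=[5]
8: 0x14 (blk 5, set 1) → VC-HIT  vc=[21]
9: 0x50 (blk 20, set 0) → MISS  vc=[21, 24]
10: 0x55 (blk 21, set 1) → VC-HIT  vc=[5, 24]
11: 0x54 (blk 21, set 1) → L1-HIT  vc=[5, 24]
12: 0x62 (blk 24, set 0) → VC-HIT  vc=[5, 20]
13: 0x56 (blk 21, set 1) → L1-HIT  vc=[5, 20]
14: 0x16 (blk 5, set 1) → VC-HIT  vc=[21, 20]

MISSES = 4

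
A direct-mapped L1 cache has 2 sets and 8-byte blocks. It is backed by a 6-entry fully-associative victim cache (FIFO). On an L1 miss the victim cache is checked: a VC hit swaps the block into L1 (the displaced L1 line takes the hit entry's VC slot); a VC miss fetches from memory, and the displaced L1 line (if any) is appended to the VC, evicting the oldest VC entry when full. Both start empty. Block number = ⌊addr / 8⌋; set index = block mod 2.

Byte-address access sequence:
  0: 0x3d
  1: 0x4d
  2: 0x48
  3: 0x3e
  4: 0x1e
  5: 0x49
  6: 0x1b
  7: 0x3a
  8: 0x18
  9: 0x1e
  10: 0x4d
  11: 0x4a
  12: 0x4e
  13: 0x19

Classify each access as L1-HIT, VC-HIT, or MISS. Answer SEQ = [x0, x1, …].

SEQ = [MISS, MISS, L1-HIT, VC-HIT, MISS, VC-HIT, VC-HIT, VC-HIT, VC-HIT, L1-HIT, VC-HIT, L1-HIT, L1-HIT, VC-HIT]

0: 0x3d (blk 7, set 1) → MISS  vc=[]
1: 0x4d (blk 9, set 1) → MISS  vc=[7]
2: 0x48 (blk 9, set 1) → L1-HIT  vc=[7]
3: 0x3e (blk 7, set 1) → VC-HIT  vc=[9]
4: 0x1e (blk 3, set 1) → MISS  vc=[9, 7]
5: 0x49 (blk 9, set 1) → VC-HIT  vc=[3, 7]
6: 0x1b (blk 3, set 1) → VC-HIT  vc=[9, 7]
7: 0x3a (blk 7, set 1) → VC-HIT  vc=[9, 3]
8: 0x18 (blk 3, set 1) → VC-HIT  vc=[9, 7]
9: 0x1e (blk 3, set 1) → L1-HIT  vc=[9, 7]
10: 0x4d (blk 9, set 1) → VC-HIT  vc=[3, 7]
11: 0x4a (blk 9, set 1) → L1-HIT  vc=[3, 7]
12: 0x4e (blk 9, set 1) → L1-HIT  vc=[3, 7]
13: 0x19 (blk 3, set 1) → VC-HIT  vc=[9, 7]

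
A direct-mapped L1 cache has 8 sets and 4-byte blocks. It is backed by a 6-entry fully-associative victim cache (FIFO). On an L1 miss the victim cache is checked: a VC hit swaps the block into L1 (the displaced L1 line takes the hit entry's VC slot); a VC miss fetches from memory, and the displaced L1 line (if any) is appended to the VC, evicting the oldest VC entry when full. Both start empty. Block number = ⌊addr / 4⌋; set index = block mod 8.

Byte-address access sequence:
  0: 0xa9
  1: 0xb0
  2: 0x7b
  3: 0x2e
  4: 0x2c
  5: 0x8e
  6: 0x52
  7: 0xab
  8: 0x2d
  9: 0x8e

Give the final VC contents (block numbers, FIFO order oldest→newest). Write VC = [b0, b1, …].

VC = [11, 44]

  [0] addr=0xa9 blk=42 s=2: MISS | VC []
  [1] addr=0xb0 blk=44 s=4: MISS | VC []
  [2] addr=0x7b blk=30 s=6: MISS | VC []
  [3] addr=0x2e blk=11 s=3: MISS | VC []
  [4] addr=0x2c blk=11 s=3: L1-HIT | VC []
  [5] addr=0x8e blk=35 s=3: MISS | VC [11]
  [6] addr=0x52 blk=20 s=4: MISS | VC [11, 44]
  [7] addr=0xab blk=42 s=2: L1-HIT | VC [11, 44]
  [8] addr=0x2d blk=11 s=3: VC-HIT | VC [35, 44]
  [9] addr=0x8e blk=35 s=3: VC-HIT | VC [11, 44]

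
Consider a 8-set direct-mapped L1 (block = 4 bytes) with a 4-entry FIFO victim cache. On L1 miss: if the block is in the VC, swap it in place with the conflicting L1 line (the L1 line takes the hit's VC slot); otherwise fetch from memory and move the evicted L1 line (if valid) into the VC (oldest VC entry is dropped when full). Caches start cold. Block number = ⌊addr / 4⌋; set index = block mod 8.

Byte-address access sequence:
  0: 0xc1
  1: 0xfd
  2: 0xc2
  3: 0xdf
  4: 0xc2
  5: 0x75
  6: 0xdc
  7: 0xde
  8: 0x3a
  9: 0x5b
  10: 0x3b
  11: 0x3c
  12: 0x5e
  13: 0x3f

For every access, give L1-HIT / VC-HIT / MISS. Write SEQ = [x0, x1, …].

SEQ = [MISS, MISS, L1-HIT, MISS, L1-HIT, MISS, L1-HIT, L1-HIT, MISS, MISS, VC-HIT, MISS, MISS, VC-HIT]

0: 0xc1 (blk 48, set 0) → MISS  vc=[]
1: 0xfd (blk 63, set 7) → MISS  vc=[]
2: 0xc2 (blk 48, set 0) → L1-HIT  vc=[]
3: 0xdf (blk 55, set 7) → MISS  vc=[63]
4: 0xc2 (blk 48, set 0) → L1-HIT  vc=[63]
5: 0x75 (blk 29, set 5) → MISS  vc=[63]
6: 0xdc (blk 55, set 7) → L1-HIT  vc=[63]
7: 0xde (blk 55, set 7) → L1-HIT  vc=[63]
8: 0x3a (blk 14, set 6) → MISS  vc=[63]
9: 0x5b (blk 22, set 6) → MISS  vc=[63, 14]
10: 0x3b (blk 14, set 6) → VC-HIT  vc=[63, 22]
11: 0x3c (blk 15, set 7) → MISS  vc=[63, 22, 55]
12: 0x5e (blk 23, set 7) → MISS  vc=[63, 22, 55, 15]
13: 0x3f (blk 15, set 7) → VC-HIT  vc=[63, 22, 55, 23]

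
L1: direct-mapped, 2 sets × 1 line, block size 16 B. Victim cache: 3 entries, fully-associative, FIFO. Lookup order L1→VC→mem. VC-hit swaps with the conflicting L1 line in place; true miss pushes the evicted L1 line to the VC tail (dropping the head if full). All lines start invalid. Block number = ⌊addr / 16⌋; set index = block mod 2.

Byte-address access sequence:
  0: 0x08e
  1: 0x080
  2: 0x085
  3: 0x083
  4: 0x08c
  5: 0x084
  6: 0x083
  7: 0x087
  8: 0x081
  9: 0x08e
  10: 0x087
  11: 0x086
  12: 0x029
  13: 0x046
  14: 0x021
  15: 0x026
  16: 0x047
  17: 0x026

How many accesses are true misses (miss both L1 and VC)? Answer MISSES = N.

#0 0x8e→b8/s0 MISS; vc=[]
#1 0x80→b8/s0 L1-HIT; vc=[]
#2 0x85→b8/s0 L1-HIT; vc=[]
#3 0x83→b8/s0 L1-HIT; vc=[]
#4 0x8c→b8/s0 L1-HIT; vc=[]
#5 0x84→b8/s0 L1-HIT; vc=[]
#6 0x83→b8/s0 L1-HIT; vc=[]
#7 0x87→b8/s0 L1-HIT; vc=[]
#8 0x81→b8/s0 L1-HIT; vc=[]
#9 0x8e→b8/s0 L1-HIT; vc=[]
#10 0x87→b8/s0 L1-HIT; vc=[]
#11 0x86→b8/s0 L1-HIT; vc=[]
#12 0x29→b2/s0 MISS; vc=[8]
#13 0x46→b4/s0 MISS; vc=[8,2]
#14 0x21→b2/s0 VC-HIT; vc=[8,4]
#15 0x26→b2/s0 L1-HIT; vc=[8,4]
#16 0x47→b4/s0 VC-HIT; vc=[8,2]
#17 0x26→b2/s0 VC-HIT; vc=[8,4]

MISSES = 3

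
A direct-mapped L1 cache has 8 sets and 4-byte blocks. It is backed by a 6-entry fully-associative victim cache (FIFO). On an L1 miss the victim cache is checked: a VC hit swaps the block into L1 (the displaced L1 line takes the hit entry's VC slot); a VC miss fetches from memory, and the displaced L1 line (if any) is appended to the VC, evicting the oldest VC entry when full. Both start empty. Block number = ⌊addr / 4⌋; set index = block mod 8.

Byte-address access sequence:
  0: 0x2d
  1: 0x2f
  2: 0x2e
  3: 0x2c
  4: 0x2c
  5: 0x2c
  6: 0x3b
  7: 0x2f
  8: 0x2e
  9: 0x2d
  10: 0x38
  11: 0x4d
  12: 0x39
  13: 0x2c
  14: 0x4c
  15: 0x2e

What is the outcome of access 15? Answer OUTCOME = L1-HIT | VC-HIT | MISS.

  [0] addr=0x2d blk=11 s=3: MISS | VC []
  [1] addr=0x2f blk=11 s=3: L1-HIT | VC []
  [2] addr=0x2e blk=11 s=3: L1-HIT | VC []
  [3] addr=0x2c blk=11 s=3: L1-HIT | VC []
  [4] addr=0x2c blk=11 s=3: L1-HIT | VC []
  [5] addr=0x2c blk=11 s=3: L1-HIT | VC []
  [6] addr=0x3b blk=14 s=6: MISS | VC []
  [7] addr=0x2f blk=11 s=3: L1-HIT | VC []
  [8] addr=0x2e blk=11 s=3: L1-HIT | VC []
  [9] addr=0x2d blk=11 s=3: L1-HIT | VC []
  [10] addr=0x38 blk=14 s=6: L1-HIT | VC []
  [11] addr=0x4d blk=19 s=3: MISS | VC [11]
  [12] addr=0x39 blk=14 s=6: L1-HIT | VC [11]
  [13] addr=0x2c blk=11 s=3: VC-HIT | VC [19]
  [14] addr=0x4c blk=19 s=3: VC-HIT | VC [11]
  [15] addr=0x2e blk=11 s=3: VC-HIT | VC [19]

OUTCOME = VC-HIT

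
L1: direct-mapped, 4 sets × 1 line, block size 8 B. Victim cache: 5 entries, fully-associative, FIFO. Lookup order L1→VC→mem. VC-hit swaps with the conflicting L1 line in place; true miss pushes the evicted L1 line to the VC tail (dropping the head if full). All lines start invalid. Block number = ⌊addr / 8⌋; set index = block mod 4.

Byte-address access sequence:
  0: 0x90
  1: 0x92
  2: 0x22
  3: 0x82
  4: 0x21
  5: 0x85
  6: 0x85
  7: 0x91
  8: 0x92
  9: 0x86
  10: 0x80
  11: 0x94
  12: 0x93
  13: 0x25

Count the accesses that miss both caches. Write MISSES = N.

#0 0x90→b18/s2 MISS; vc=[]
#1 0x92→b18/s2 L1-HIT; vc=[]
#2 0x22→b4/s0 MISS; vc=[]
#3 0x82→b16/s0 MISS; vc=[4]
#4 0x21→b4/s0 VC-HIT; vc=[16]
#5 0x85→b16/s0 VC-HIT; vc=[4]
#6 0x85→b16/s0 L1-HIT; vc=[4]
#7 0x91→b18/s2 L1-HIT; vc=[4]
#8 0x92→b18/s2 L1-HIT; vc=[4]
#9 0x86→b16/s0 L1-HIT; vc=[4]
#10 0x80→b16/s0 L1-HIT; vc=[4]
#11 0x94→b18/s2 L1-HIT; vc=[4]
#12 0x93→b18/s2 L1-HIT; vc=[4]
#13 0x25→b4/s0 VC-HIT; vc=[16]

MISSES = 3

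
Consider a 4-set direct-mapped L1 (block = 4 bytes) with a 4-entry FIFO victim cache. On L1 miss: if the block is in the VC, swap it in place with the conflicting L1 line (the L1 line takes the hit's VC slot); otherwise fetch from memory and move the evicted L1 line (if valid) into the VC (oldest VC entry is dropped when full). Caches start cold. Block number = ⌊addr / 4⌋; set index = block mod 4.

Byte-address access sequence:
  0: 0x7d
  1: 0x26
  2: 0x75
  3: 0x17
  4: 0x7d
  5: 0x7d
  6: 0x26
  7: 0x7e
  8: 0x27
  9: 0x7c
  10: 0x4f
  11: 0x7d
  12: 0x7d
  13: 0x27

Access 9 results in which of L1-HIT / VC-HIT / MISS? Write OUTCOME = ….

OUTCOME = L1-HIT

  [0] addr=0x7d blk=31 s=3: MISS | VC []
  [1] addr=0x26 blk=9 s=1: MISS | VC []
  [2] addr=0x75 blk=29 s=1: MISS | VC [9]
  [3] addr=0x17 blk=5 s=1: MISS | VC [9, 29]
  [4] addr=0x7d blk=31 s=3: L1-HIT | VC [9, 29]
  [5] addr=0x7d blk=31 s=3: L1-HIT | VC [9, 29]
  [6] addr=0x26 blk=9 s=1: VC-HIT | VC [5, 29]
  [7] addr=0x7e blk=31 s=3: L1-HIT | VC [5, 29]
  [8] addr=0x27 blk=9 s=1: L1-HIT | VC [5, 29]
  [9] addr=0x7c blk=31 s=3: L1-HIT | VC [5, 29]
  [10] addr=0x4f blk=19 s=3: MISS | VC [5, 29, 31]
  [11] addr=0x7d blk=31 s=3: VC-HIT | VC [5, 29, 19]
  [12] addr=0x7d blk=31 s=3: L1-HIT | VC [5, 29, 19]
  [13] addr=0x27 blk=9 s=1: L1-HIT | VC [5, 29, 19]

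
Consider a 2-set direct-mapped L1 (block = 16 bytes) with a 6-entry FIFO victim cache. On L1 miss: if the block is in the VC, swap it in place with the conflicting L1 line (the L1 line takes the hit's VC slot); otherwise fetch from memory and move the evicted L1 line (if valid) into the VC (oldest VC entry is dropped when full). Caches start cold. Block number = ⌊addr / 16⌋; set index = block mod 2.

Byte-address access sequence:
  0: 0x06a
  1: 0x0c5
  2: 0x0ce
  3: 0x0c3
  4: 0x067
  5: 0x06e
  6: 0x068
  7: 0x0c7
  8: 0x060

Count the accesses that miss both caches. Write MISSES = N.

0: 0x6a (blk 6, set 0) → MISS  vc=[]
1: 0xc5 (blk 12, set 0) → MISS  vc=[6]
2: 0xce (blk 12, set 0) → L1-HIT  vc=[6]
3: 0xc3 (blk 12, set 0) → L1-HIT  vc=[6]
4: 0x67 (blk 6, set 0) → VC-HIT  vc=[12]
5: 0x6e (blk 6, set 0) → L1-HIT  vc=[12]
6: 0x68 (blk 6, set 0) → L1-HIT  vc=[12]
7: 0xc7 (blk 12, set 0) → VC-HIT  vc=[6]
8: 0x60 (blk 6, set 0) → VC-HIT  vc=[12]

MISSES = 2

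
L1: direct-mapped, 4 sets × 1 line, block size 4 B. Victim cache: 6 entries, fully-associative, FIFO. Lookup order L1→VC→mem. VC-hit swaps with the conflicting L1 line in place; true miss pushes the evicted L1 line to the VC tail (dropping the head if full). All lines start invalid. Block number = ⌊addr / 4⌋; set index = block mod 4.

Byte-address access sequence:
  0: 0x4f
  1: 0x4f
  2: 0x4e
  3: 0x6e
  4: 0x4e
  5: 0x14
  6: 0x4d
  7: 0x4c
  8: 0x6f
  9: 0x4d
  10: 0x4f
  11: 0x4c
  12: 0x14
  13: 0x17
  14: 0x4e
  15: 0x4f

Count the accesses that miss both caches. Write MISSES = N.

MISSES = 3

0: 0x4f (blk 19, set 3) → MISS  vc=[]
1: 0x4f (blk 19, set 3) → L1-HIT  vc=[]
2: 0x4e (blk 19, set 3) → L1-HIT  vc=[]
3: 0x6e (blk 27, set 3) → MISS  vc=[19]
4: 0x4e (blk 19, set 3) → VC-HIT  vc=[27]
5: 0x14 (blk 5, set 1) → MISS  vc=[27]
6: 0x4d (blk 19, set 3) → L1-HIT  vc=[27]
7: 0x4c (blk 19, set 3) → L1-HIT  vc=[27]
8: 0x6f (blk 27, set 3) → VC-HIT  vc=[19]
9: 0x4d (blk 19, set 3) → VC-HIT  vc=[27]
10: 0x4f (blk 19, set 3) → L1-HIT  vc=[27]
11: 0x4c (blk 19, set 3) → L1-HIT  vc=[27]
12: 0x14 (blk 5, set 1) → L1-HIT  vc=[27]
13: 0x17 (blk 5, set 1) → L1-HIT  vc=[27]
14: 0x4e (blk 19, set 3) → L1-HIT  vc=[27]
15: 0x4f (blk 19, set 3) → L1-HIT  vc=[27]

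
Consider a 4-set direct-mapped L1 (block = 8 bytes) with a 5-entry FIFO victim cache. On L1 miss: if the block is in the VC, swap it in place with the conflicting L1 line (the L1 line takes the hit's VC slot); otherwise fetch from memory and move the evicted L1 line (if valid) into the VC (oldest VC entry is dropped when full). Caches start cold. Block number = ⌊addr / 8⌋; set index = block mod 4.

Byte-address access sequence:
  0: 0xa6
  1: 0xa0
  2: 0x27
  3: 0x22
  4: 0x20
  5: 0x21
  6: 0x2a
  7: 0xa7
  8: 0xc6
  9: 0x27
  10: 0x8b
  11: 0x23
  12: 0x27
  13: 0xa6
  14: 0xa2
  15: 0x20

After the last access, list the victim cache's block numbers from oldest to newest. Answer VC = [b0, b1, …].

#0 0xa6→b20/s0 MISS; vc=[]
#1 0xa0→b20/s0 L1-HIT; vc=[]
#2 0x27→b4/s0 MISS; vc=[20]
#3 0x22→b4/s0 L1-HIT; vc=[20]
#4 0x20→b4/s0 L1-HIT; vc=[20]
#5 0x21→b4/s0 L1-HIT; vc=[20]
#6 0x2a→b5/s1 MISS; vc=[20]
#7 0xa7→b20/s0 VC-HIT; vc=[4]
#8 0xc6→b24/s0 MISS; vc=[4,20]
#9 0x27→b4/s0 VC-HIT; vc=[24,20]
#10 0x8b→b17/s1 MISS; vc=[24,20,5]
#11 0x23→b4/s0 L1-HIT; vc=[24,20,5]
#12 0x27→b4/s0 L1-HIT; vc=[24,20,5]
#13 0xa6→b20/s0 VC-HIT; vc=[24,4,5]
#14 0xa2→b20/s0 L1-HIT; vc=[24,4,5]
#15 0x20→b4/s0 VC-HIT; vc=[24,20,5]

VC = [24, 20, 5]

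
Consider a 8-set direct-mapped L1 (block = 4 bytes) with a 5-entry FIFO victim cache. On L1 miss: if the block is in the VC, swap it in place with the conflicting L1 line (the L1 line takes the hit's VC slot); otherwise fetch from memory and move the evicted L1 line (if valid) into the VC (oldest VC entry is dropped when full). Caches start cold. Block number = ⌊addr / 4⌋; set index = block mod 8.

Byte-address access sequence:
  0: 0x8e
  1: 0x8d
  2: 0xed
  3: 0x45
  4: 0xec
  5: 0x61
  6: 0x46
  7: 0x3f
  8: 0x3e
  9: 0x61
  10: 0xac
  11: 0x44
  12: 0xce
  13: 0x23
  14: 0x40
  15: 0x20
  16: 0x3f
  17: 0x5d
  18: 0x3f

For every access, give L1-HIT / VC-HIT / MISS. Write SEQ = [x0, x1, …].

SEQ = [MISS, L1-HIT, MISS, MISS, L1-HIT, MISS, L1-HIT, MISS, L1-HIT, L1-HIT, MISS, L1-HIT, MISS, MISS, MISS, VC-HIT, L1-HIT, MISS, VC-HIT]

0: 0x8e (blk 35, set 3) → MISS  vc=[]
1: 0x8d (blk 35, set 3) → L1-HIT  vc=[]
2: 0xed (blk 59, set 3) → MISS  vc=[35]
3: 0x45 (blk 17, set 1) → MISS  vc=[35]
4: 0xec (blk 59, set 3) → L1-HIT  vc=[35]
5: 0x61 (blk 24, set 0) → MISS  vc=[35]
6: 0x46 (blk 17, set 1) → L1-HIT  vc=[35]
7: 0x3f (blk 15, set 7) → MISS  vc=[35]
8: 0x3e (blk 15, set 7) → L1-HIT  vc=[35]
9: 0x61 (blk 24, set 0) → L1-HIT  vc=[35]
10: 0xac (blk 43, set 3) → MISS  vc=[35, 59]
11: 0x44 (blk 17, set 1) → L1-HIT  vc=[35, 59]
12: 0xce (blk 51, set 3) → MISS  vc=[35, 59, 43]
13: 0x23 (blk 8, set 0) → MISS  vc=[35, 59, 43, 24]
14: 0x40 (blk 16, set 0) → MISS  vc=[35, 59, 43, 24, 8]
15: 0x20 (blk 8, set 0) → VC-HIT  vc=[35, 59, 43, 24, 16]
16: 0x3f (blk 15, set 7) → L1-HIT  vc=[35, 59, 43, 24, 16]
17: 0x5d (blk 23, set 7) → MISS  vc=[59, 43, 24, 16, 15]
18: 0x3f (blk 15, set 7) → VC-HIT  vc=[59, 43, 24, 16, 23]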